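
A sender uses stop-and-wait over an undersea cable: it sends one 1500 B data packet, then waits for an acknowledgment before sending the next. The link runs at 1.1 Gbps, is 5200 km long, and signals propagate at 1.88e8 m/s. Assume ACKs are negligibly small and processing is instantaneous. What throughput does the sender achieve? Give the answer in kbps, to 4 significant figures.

t_tx = L/R = 12000/1100000000 = 1.09091e-05 s.
t_prop = 5200000/188000000 = 0.0276596 s; RTT = 0.0553191 s.
Cycle = t_tx + RTT = 0.0553301 s.
Throughput = L / cycle = 12000 / 0.0553301 = 216.9 kbps.

216.9 kbps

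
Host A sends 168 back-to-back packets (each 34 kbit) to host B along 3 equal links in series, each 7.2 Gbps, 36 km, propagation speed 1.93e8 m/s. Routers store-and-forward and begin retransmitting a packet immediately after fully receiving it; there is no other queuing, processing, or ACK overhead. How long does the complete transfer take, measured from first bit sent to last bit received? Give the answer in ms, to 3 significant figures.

1.36 ms

Per-hop transmission t_tx = L/R = 34000/7200000000 = 0.00472222 ms.
Per-hop propagation t_prop = 36000/193000000 = 0.186528 ms.
Pipeline fill: first packet needs 3·t_tx to clear all hops; remaining 167 packets each add one t_tx.
Total = (3+168-1)·t_tx + 3·t_prop = 170·0.00472222 + 3·0.186528 = 1.36 ms.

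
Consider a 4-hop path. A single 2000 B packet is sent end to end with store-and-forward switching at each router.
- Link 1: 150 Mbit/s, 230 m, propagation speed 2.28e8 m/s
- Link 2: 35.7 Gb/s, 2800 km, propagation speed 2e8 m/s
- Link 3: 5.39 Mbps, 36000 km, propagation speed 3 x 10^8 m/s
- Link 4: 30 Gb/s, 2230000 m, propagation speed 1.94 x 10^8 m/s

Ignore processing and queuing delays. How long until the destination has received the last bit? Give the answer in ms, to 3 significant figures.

L = 2000 × 8 = 16000 bits.
Transmission delays (L/R per hop): 0.106667, 0.000448179, 2.96846, 0.000533333 ms; sum = 3.07611 ms.
Propagation delays (d/s per hop): 0.00100877, 14, 120, 11.4948 ms; sum = 145.496 ms.
End-to-end = 149 ms.

149 ms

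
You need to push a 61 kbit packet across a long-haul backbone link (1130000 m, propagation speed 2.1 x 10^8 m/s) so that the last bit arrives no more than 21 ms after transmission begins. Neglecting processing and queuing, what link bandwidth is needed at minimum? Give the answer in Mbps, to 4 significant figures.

3.905 Mbps

Propagation delay = 1130000 / 210000000 = 5.38095 ms.
Transmission budget = 21 − 5.38095 = 15.619 ms.
R ≥ L / t_tx = 61000 bits / 0.015619 s = 3.905 Mbps.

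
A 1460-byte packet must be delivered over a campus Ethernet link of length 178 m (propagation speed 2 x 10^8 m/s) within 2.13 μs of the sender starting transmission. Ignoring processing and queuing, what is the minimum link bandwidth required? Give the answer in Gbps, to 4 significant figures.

L = 11680 bits.
Propagation delay = 178 / 200000000 = 0.89 μs.
Transmission budget = 2.13 − 0.89 = 1.24 μs.
R ≥ L / t_tx = 11680 bits / 1.24e-06 s = 9.419 Gbps.

9.419 Gbps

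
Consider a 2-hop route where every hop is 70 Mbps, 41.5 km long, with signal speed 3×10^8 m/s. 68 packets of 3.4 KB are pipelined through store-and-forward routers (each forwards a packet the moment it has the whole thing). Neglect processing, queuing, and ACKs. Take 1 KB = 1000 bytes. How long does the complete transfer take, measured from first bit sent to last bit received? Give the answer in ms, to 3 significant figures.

27.1 ms

Per-hop transmission t_tx = L/R = 27200/70000000 = 0.388571 ms.
Per-hop propagation t_prop = 41500/300000000 = 0.138333 ms.
Pipeline fill: first packet needs 2·t_tx to clear all hops; remaining 67 packets each add one t_tx.
Total = (2+68-1)·t_tx + 2·t_prop = 69·0.388571 + 2·0.138333 = 27.1 ms.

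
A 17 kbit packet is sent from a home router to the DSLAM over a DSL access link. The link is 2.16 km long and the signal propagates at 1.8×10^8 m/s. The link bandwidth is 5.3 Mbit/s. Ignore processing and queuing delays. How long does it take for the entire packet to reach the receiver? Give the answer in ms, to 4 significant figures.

3.220 ms

L = 17000 bits.
Transmission delay = L/R = 17000 / 5300000 = 3.20755 ms.
Propagation delay = d/s = 2160 m / 180000000 m/s = 0.012 ms.
Total = 3.220 ms.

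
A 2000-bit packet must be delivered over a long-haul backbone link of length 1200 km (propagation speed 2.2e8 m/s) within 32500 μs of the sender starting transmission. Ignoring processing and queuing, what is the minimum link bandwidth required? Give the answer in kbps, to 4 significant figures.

Propagation delay = 1200000 / 2.2e+08 = 5454.55 μs.
Transmission budget = 32500 − 5454.55 = 27045.5 μs.
R ≥ L / t_tx = 2000 bits / 0.0270455 s = 73.95 kbps.

73.95 kbps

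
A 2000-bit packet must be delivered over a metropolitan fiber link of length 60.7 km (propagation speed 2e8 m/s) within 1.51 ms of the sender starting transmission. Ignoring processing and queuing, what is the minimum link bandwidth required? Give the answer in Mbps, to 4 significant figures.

Propagation delay = 60700 / 200000000 = 0.3035 ms.
Transmission budget = 1.51 − 0.3035 = 1.2065 ms.
R ≥ L / t_tx = 2000 bits / 0.0012065 s = 1.658 Mbps.

1.658 Mbps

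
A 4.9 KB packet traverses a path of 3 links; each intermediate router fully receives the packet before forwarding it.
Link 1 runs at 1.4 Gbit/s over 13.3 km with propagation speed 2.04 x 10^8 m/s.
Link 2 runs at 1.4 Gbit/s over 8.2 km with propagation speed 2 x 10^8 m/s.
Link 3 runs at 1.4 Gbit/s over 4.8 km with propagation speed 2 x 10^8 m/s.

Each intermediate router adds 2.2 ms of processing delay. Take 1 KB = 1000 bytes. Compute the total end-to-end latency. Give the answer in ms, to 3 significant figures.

4.61 ms

L = 39200 bits.
Transmission delay per hop = L/R = 39200/1400000000 = 0.028 ms; 3 hops → 0.084 ms.
Propagation delays (d/s per hop): 0.0651961, 0.041, 0.024 ms; sum = 0.130196 ms.
Processing at 2 router(s): 2 × 2.2 ms = 4.4 ms.
End-to-end = 4.61 ms.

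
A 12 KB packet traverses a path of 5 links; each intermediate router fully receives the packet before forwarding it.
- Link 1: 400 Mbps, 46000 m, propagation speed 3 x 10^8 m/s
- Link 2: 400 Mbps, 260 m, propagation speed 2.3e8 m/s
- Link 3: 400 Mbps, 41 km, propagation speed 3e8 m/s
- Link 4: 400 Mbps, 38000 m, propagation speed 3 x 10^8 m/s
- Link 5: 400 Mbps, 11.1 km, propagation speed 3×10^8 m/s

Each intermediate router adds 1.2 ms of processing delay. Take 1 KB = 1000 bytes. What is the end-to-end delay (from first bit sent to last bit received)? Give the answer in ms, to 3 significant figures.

L = 96000 bits.
Transmission delay per hop = L/R = 96000/400000000 = 0.24 ms; 5 hops → 1.2 ms.
Propagation delays (d/s per hop): 0.153333, 0.00113043, 0.136667, 0.126667, 0.037 ms; sum = 0.454797 ms.
Processing at 4 router(s): 4 × 1.2 ms = 4.8 ms.
End-to-end = 6.45 ms.

6.45 ms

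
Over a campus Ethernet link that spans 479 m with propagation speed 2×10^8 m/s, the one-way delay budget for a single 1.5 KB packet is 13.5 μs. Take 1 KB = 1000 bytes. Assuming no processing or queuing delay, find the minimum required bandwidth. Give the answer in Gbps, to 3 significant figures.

L = 12000 bits.
Propagation delay = 479 / 200000000 = 2.395 μs.
Transmission budget = 13.5 − 2.395 = 11.105 μs.
R ≥ L / t_tx = 12000 bits / 1.1105e-05 s = 1.08 Gbps.

1.08 Gbps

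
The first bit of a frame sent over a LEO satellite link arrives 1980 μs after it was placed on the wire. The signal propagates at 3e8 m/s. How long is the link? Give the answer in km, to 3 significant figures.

594 km

d = s × t_prop = 300000000 × 0.00198 = 594 km.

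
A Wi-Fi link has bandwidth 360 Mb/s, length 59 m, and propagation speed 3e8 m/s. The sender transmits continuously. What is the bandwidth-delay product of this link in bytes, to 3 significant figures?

8.85 bytes

Propagation delay = 59 / 300000000 = 1.96667e-07 s.
BDP = R × t_prop = 360000000 × 1.96667e-07 = 70.8 bits.
In bytes: 70.8/8 = 8.85 bytes.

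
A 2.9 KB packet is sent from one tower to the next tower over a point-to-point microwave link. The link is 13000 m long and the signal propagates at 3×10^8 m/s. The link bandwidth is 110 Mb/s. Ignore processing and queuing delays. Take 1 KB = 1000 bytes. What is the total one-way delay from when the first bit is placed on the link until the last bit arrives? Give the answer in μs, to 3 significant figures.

254 μs

L = 23200 bits.
Transmission delay = L/R = 23200 / 110000000 = 210.909 μs.
Propagation delay = d/s = 13000 m / 300000000 m/s = 43.3333 μs.
Total = 254 μs.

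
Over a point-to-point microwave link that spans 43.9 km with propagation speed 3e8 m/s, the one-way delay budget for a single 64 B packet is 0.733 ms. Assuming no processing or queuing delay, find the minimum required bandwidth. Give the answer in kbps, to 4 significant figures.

872.7 kbps

L = 512 bits.
Propagation delay = 43900 / 300000000 = 0.146333 ms.
Transmission budget = 0.733 − 0.146333 = 0.586667 ms.
R ≥ L / t_tx = 512 bits / 0.000586667 s = 872.7 kbps.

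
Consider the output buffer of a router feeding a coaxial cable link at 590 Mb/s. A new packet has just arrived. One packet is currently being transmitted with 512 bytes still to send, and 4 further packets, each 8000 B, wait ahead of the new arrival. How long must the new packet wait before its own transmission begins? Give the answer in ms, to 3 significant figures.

Each queued packet: L/R = 64000/590000000 = 0.108475 ms.
4 queued → 0.433898 ms.
Plus remaining 4096 bits of current packet: 0.00694237 ms.
Queuing delay = 0.441 ms.

0.441 ms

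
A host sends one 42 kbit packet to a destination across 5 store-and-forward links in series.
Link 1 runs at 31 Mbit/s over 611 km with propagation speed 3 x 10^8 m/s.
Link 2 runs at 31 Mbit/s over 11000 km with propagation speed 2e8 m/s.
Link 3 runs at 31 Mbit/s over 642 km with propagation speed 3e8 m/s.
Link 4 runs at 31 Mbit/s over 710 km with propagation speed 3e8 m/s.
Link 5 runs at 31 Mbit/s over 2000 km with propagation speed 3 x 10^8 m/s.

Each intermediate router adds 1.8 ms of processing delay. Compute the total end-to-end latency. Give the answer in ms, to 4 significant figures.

L = 42000 bits.
Transmission delay per hop = L/R = 42000/31000000 = 1.35484 ms; 5 hops → 6.77419 ms.
Propagation delays (d/s per hop): 2.03667, 55, 2.14, 2.36667, 6.66667 ms; sum = 68.21 ms.
Processing at 4 router(s): 4 × 1.8 ms = 7.2 ms.
End-to-end = 82.18 ms.

82.18 ms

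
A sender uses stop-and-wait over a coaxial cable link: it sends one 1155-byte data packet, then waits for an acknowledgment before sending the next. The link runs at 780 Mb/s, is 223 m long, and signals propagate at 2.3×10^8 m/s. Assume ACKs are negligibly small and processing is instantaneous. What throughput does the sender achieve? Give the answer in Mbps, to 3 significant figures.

t_tx = L/R = 9240/780000000 = 1.18462e-05 s.
t_prop = 223/2.3e+08 = 9.69565e-07 s; RTT = 1.93913e-06 s.
Cycle = t_tx + RTT = 1.37853e-05 s.
Throughput = L / cycle = 9240 / 1.37853e-05 = 670 Mbps.

670 Mbps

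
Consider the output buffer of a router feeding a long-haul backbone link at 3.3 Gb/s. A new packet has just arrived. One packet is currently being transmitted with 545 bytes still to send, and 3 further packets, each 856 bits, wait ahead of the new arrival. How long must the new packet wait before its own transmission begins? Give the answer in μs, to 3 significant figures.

Each queued packet: L/R = 856/3300000000 = 0.259394 μs.
3 queued → 0.778182 μs.
Plus remaining 4360 bits of current packet: 1.32121 μs.
Queuing delay = 2.10 μs.

2.10 μs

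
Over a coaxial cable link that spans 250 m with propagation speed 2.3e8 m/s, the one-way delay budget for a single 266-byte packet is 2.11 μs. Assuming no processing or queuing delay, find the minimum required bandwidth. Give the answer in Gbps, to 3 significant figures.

L = 2128 bits.
Propagation delay = 250 / 2.3e+08 = 1.08696 μs.
Transmission budget = 2.11 − 1.08696 = 1.02304 μs.
R ≥ L / t_tx = 2128 bits / 1.02304e-06 s = 2.08 Gbps.

2.08 Gbps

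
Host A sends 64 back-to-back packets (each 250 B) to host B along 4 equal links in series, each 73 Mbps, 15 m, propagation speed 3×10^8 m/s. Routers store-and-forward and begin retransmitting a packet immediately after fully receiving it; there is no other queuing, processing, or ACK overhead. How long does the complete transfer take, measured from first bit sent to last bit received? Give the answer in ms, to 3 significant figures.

Per-hop transmission t_tx = L/R = 2000/73000000 = 0.0273973 ms.
Per-hop propagation t_prop = 15/300000000 = 5e-05 ms.
Pipeline fill: first packet needs 4·t_tx to clear all hops; remaining 63 packets each add one t_tx.
Total = (4+64-1)·t_tx + 4·t_prop = 67·0.0273973 + 4·5e-05 = 1.84 ms.

1.84 ms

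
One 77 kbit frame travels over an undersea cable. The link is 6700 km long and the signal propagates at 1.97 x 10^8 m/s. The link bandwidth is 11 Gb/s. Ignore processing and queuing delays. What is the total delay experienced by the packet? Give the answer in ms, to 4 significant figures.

L = 77000 bits.
Transmission delay = L/R = 77000 / 11000000000 = 0.007 ms.
Propagation delay = d/s = 6700000 m / 197000000 m/s = 34.0102 ms.
Total = 34.02 ms.

34.02 ms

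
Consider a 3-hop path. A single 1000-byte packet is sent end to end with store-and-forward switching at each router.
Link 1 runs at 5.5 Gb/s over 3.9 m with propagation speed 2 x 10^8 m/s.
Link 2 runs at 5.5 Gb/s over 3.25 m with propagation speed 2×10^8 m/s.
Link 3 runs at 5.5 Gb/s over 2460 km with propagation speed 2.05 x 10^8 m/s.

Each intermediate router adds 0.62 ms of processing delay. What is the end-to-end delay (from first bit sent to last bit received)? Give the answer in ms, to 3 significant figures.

13.2 ms

L = 1000 × 8 = 8000 bits.
Transmission delay per hop = L/R = 8000/5500000000 = 0.00145455 ms; 3 hops → 0.00436364 ms.
Propagation delays (d/s per hop): 1.95e-05, 1.625e-05, 12 ms; sum = 12 ms.
Processing at 2 router(s): 2 × 0.62 ms = 1.24 ms.
End-to-end = 13.2 ms.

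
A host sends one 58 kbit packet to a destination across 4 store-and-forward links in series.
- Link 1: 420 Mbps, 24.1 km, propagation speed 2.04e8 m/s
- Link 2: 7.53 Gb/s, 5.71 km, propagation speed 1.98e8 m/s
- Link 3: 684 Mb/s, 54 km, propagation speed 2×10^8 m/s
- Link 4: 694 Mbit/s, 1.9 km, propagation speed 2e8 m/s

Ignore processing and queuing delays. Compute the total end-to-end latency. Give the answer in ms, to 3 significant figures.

L = 58000 bits.
Transmission delays (L/R per hop): 0.138095, 0.00770252, 0.0847953, 0.0835735 ms; sum = 0.314167 ms.
Propagation delays (d/s per hop): 0.118137, 0.0288384, 0.27, 0.0095 ms; sum = 0.426476 ms.
End-to-end = 0.741 ms.

0.741 ms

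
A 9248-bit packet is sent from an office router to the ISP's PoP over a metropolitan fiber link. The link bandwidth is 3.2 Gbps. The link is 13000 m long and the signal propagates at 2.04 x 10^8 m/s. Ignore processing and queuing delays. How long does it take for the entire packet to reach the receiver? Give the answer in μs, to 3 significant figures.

66.6 μs

Transmission delay = L/R = 9248 / 3200000000 = 2.89 μs.
Propagation delay = d/s = 13000 m / 204000000 m/s = 63.7255 μs.
Total = 66.6 μs.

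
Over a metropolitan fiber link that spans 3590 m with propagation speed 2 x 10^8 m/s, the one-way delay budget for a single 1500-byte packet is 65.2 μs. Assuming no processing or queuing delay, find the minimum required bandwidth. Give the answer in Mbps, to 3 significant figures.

254 Mbps

L = 12000 bits.
Propagation delay = 3590 / 200000000 = 17.95 μs.
Transmission budget = 65.2 − 17.95 = 47.25 μs.
R ≥ L / t_tx = 12000 bits / 4.725e-05 s = 254 Mbps.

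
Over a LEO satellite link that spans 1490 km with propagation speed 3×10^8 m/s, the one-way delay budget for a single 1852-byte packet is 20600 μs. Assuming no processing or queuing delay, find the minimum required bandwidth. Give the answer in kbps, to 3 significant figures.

948 kbps

L = 14816 bits.
Propagation delay = 1490000 / 300000000 = 4966.67 μs.
Transmission budget = 20600 − 4966.67 = 15633.3 μs.
R ≥ L / t_tx = 14816 bits / 0.0156333 s = 948 kbps.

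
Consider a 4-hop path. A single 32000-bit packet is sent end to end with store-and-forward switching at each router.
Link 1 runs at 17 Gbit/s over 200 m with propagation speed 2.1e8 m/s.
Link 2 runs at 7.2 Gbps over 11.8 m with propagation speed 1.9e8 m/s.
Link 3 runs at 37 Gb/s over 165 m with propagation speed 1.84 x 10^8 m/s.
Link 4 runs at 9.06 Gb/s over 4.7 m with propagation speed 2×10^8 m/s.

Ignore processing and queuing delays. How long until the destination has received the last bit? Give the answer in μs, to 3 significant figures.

12.7 μs

Transmission delays (L/R per hop): 1.88235, 4.44444, 0.864865, 3.53201 μs; sum = 10.7237 μs.
Propagation delays (d/s per hop): 0.952381, 0.0621053, 0.896739, 0.0235 μs; sum = 1.93473 μs.
End-to-end = 12.7 μs.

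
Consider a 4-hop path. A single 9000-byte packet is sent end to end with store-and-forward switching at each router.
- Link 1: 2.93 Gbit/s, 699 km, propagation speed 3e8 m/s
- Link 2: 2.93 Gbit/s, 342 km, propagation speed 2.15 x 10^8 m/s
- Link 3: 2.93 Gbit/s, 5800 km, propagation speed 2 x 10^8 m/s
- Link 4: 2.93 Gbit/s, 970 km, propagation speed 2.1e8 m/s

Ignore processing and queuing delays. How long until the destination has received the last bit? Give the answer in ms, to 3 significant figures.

37.6 ms

L = 9000 × 8 = 72000 bits.
Transmission delay per hop = L/R = 72000/2930000000 = 0.0245734 ms; 4 hops → 0.0982935 ms.
Propagation delays (d/s per hop): 2.33, 1.5907, 29, 4.61905 ms; sum = 37.5397 ms.
End-to-end = 37.6 ms.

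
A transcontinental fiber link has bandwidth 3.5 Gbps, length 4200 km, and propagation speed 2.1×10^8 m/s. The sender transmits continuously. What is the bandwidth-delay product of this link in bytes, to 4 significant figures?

8750000 bytes

Propagation delay = 4200000 / 210000000 = 0.02 s.
BDP = R × t_prop = 3500000000 × 0.02 = 70000000 bits.
In bytes: 70000000/8 = 8750000 bytes.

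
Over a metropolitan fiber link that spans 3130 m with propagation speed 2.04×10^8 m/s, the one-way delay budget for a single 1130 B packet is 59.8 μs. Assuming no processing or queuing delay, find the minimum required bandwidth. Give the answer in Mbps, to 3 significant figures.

203 Mbps

L = 9040 bits.
Propagation delay = 3130 / 204000000 = 15.3431 μs.
Transmission budget = 59.8 − 15.3431 = 44.4569 μs.
R ≥ L / t_tx = 9040 bits / 4.44569e-05 s = 203 Mbps.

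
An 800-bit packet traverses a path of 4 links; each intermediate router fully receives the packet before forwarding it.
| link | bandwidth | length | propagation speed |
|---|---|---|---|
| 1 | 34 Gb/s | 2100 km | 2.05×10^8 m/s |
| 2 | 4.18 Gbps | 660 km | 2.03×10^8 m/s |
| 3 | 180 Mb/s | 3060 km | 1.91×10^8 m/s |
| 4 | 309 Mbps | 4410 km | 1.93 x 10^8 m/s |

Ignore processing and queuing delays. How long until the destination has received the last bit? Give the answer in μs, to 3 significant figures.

52400 μs

Transmission delays (L/R per hop): 0.0235294, 0.191388, 4.44444, 2.589 μs; sum = 7.24836 μs.
Propagation delays (d/s per hop): 10243.9, 3251.23, 16020.9, 22849.7 μs; sum = 52365.8 μs.
End-to-end = 52400 μs.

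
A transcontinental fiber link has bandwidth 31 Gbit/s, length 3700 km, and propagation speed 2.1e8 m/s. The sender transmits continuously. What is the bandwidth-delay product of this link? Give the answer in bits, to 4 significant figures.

546200000 bits

Propagation delay = 3700000 / 210000000 = 0.017619 s.
BDP = R × t_prop = 31000000000 × 0.017619 = 546190000 bits.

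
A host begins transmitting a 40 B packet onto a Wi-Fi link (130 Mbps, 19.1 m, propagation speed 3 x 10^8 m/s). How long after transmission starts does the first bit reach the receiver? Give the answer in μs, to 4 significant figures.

First bit experiences only propagation delay: d/s = 19.1/300000000 = 0.06367 μs.

0.06367 μs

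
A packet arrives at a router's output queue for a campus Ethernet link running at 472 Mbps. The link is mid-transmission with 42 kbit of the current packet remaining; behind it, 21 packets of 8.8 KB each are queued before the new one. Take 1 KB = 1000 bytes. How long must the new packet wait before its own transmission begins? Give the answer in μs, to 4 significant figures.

3221 μs

Each queued packet: L/R = 70400/472000000 = 149.153 μs.
21 queued → 3132.2 μs.
Plus remaining 42000 bits of current packet: 88.9831 μs.
Queuing delay = 3221 μs.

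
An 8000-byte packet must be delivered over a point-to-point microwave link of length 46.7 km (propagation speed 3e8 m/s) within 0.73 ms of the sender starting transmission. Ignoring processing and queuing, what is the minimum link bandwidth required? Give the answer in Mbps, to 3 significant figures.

L = 64000 bits.
Propagation delay = 46700 / 300000000 = 0.155667 ms.
Transmission budget = 0.73 − 0.155667 = 0.574333 ms.
R ≥ L / t_tx = 64000 bits / 0.000574333 s = 111 Mbps.

111 Mbps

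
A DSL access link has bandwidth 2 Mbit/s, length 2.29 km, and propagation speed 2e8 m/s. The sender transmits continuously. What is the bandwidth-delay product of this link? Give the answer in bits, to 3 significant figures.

22.9 bits

Propagation delay = 2290 / 200000000 = 1.145e-05 s.
BDP = R × t_prop = 2000000 × 1.145e-05 = 22.9 bits.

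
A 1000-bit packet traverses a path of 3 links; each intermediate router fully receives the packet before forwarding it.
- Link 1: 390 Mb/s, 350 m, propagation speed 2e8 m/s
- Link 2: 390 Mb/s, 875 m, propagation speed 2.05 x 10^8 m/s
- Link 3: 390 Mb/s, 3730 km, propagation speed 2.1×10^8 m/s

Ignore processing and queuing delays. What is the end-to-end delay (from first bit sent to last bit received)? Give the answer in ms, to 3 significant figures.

17.8 ms

Transmission delay per hop = L/R = 1000/390000000 = 0.0025641 ms; 3 hops → 0.00769231 ms.
Propagation delays (d/s per hop): 0.00175, 0.00426829, 17.7619 ms; sum = 17.7679 ms.
End-to-end = 17.8 ms.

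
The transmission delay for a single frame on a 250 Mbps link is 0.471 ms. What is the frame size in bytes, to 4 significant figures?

L = R × t_tx = 250000000 b/s × 0.000471 s = 117750 bits.
In bytes: 117750 / 8 = 14720 bytes.

14720 bytes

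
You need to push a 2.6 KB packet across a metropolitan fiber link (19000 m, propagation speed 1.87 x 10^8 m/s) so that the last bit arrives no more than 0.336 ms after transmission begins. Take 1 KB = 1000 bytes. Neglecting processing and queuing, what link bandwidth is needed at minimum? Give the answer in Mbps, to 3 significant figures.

L = 20800 bits.
Propagation delay = 19000 / 187000000 = 0.101604 ms.
Transmission budget = 0.336 − 0.101604 = 0.234396 ms.
R ≥ L / t_tx = 20800 bits / 0.000234396 s = 88.7 Mbps.

88.7 Mbps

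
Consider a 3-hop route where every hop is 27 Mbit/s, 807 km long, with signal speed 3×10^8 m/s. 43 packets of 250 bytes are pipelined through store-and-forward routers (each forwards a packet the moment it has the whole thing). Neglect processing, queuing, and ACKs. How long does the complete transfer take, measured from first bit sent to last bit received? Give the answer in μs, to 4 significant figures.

Per-hop transmission t_tx = L/R = 2000/27000000 = 74.0741 μs.
Per-hop propagation t_prop = 807000/300000000 = 2690 μs.
Pipeline fill: first packet needs 3·t_tx to clear all hops; remaining 42 packets each add one t_tx.
Total = (3+43-1)·t_tx + 3·t_prop = 45·74.0741 + 3·2690 = 11400 μs.

11400 μs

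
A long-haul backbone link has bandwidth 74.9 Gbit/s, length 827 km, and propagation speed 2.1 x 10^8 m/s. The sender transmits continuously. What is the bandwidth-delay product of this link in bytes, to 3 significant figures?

36900000 bytes

Propagation delay = 827000 / 210000000 = 0.0039381 s.
BDP = R × t_prop = 74900000000 × 0.0039381 = 294963000 bits.
In bytes: 294963000/8 = 36900000 bytes.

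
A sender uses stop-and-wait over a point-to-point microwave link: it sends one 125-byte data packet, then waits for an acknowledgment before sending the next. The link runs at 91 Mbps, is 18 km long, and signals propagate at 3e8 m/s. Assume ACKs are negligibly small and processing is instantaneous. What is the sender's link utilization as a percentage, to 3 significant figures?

t_tx = L/R = 1000/91000000 = 1.0989e-05 s.
t_prop = 18000/300000000 = 6e-05 s; RTT = 0.00012 s.
Cycle = t_tx + RTT = 0.000130989 s.
Utilization = t_tx / cycle = 1.0989e-05/0.000130989 = 8.39 %.

8.39 %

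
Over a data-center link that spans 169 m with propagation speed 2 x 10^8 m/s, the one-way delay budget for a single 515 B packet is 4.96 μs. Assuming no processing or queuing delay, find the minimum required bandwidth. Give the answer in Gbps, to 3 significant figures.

1.00 Gbps

L = 4120 bits.
Propagation delay = 169 / 200000000 = 0.845 μs.
Transmission budget = 4.96 − 0.845 = 4.115 μs.
R ≥ L / t_tx = 4120 bits / 4.115e-06 s = 1.00 Gbps.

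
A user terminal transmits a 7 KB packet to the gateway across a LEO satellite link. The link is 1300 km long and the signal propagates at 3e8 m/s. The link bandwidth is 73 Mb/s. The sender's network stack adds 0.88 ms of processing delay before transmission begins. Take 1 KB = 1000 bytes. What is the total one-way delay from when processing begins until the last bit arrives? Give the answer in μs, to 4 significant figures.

L = 56000 bits.
Transmission delay = L/R = 56000 / 73000000 = 767.123 μs.
Propagation delay = d/s = 1300000 m / 300000000 m/s = 4333.33 μs.
Plus processing delay 0.88 ms = 880 μs.
Total = 5980 μs.

5980 μs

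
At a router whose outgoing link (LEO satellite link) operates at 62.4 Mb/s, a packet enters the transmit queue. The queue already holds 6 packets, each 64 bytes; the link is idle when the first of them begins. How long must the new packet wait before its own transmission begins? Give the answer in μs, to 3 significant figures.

49.2 μs

Each queued packet: L/R = 512/62400000 = 8.20513 μs.
6 queued → 49.2308 μs.
Queuing delay = 49.2 μs.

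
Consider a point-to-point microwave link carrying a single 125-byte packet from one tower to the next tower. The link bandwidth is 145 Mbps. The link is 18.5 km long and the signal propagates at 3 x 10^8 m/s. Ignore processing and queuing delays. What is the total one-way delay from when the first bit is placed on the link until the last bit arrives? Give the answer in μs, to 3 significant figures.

68.6 μs

L = 125 × 8 = 1000 bits.
Transmission delay = L/R = 1000 / 145000000 = 6.89655 μs.
Propagation delay = d/s = 18500 m / 300000000 m/s = 61.6667 μs.
Total = 68.6 μs.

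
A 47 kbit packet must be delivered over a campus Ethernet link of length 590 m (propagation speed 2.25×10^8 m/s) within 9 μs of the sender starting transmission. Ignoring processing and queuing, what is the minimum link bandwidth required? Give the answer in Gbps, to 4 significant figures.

7.369 Gbps

Propagation delay = 590 / 225000000 = 2.62222 μs.
Transmission budget = 9 − 2.62222 = 6.37778 μs.
R ≥ L / t_tx = 47000 bits / 6.37778e-06 s = 7.369 Gbps.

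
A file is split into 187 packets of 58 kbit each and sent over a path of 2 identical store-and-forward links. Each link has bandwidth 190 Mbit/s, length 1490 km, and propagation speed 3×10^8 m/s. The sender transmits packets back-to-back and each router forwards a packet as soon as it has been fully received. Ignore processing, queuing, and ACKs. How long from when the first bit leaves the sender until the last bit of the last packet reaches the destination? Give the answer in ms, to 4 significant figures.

Per-hop transmission t_tx = L/R = 58000/190000000 = 0.305263 ms.
Per-hop propagation t_prop = 1490000/300000000 = 4.96667 ms.
Pipeline fill: first packet needs 2·t_tx to clear all hops; remaining 186 packets each add one t_tx.
Total = (2+187-1)·t_tx + 2·t_prop = 188·0.305263 + 2·4.96667 = 67.32 ms.

67.32 ms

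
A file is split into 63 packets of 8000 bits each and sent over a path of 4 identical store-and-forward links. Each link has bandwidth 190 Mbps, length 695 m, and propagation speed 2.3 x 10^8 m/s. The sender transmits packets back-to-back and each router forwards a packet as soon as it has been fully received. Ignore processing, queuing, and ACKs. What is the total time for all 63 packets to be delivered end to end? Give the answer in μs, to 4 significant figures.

Per-hop transmission t_tx = L/R = 8000/190000000 = 42.1053 μs.
Per-hop propagation t_prop = 695/2.3e+08 = 3.02174 μs.
Pipeline fill: first packet needs 4·t_tx to clear all hops; remaining 62 packets each add one t_tx.
Total = (4+63-1)·t_tx + 4·t_prop = 66·42.1053 + 4·3.02174 = 2791 μs.

2791 μs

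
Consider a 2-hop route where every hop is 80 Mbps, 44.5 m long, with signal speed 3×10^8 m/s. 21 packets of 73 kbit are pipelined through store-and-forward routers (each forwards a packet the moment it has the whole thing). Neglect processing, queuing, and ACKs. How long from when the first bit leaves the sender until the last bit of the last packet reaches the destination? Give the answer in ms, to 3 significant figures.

Per-hop transmission t_tx = L/R = 73000/80000000 = 0.9125 ms.
Per-hop propagation t_prop = 44.5/300000000 = 0.000148333 ms.
Pipeline fill: first packet needs 2·t_tx to clear all hops; remaining 20 packets each add one t_tx.
Total = (2+21-1)·t_tx + 2·t_prop = 22·0.9125 + 2·0.000148333 = 20.1 ms.

20.1 ms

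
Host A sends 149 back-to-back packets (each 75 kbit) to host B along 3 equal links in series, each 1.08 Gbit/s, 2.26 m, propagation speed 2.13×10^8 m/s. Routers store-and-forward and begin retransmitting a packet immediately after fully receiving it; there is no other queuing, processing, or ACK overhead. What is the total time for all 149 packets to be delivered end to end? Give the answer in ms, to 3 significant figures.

Per-hop transmission t_tx = L/R = 75000/1080000000 = 0.0694444 ms.
Per-hop propagation t_prop = 2.26/213000000 = 1.06103e-05 ms.
Pipeline fill: first packet needs 3·t_tx to clear all hops; remaining 148 packets each add one t_tx.
Total = (3+149-1)·t_tx + 3·t_prop = 151·0.0694444 + 3·1.06103e-05 = 10.5 ms.

10.5 ms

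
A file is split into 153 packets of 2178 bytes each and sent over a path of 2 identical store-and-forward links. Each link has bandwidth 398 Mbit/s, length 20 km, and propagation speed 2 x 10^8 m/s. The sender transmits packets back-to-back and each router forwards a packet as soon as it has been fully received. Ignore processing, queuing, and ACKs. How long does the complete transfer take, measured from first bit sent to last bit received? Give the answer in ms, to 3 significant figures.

6.94 ms

Per-hop transmission t_tx = L/R = 17424/398000000 = 0.0437789 ms.
Per-hop propagation t_prop = 20000/200000000 = 0.1 ms.
Pipeline fill: first packet needs 2·t_tx to clear all hops; remaining 152 packets each add one t_tx.
Total = (2+153-1)·t_tx + 2·t_prop = 154·0.0437789 + 2·0.1 = 6.94 ms.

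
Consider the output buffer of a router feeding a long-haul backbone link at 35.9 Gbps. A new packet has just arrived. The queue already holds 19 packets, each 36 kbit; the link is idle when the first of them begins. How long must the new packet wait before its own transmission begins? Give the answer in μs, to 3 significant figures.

Each queued packet: L/R = 36000/35900000000 = 1.00279 μs.
19 queued → 19.0529 μs.
Queuing delay = 19.1 μs.

19.1 μs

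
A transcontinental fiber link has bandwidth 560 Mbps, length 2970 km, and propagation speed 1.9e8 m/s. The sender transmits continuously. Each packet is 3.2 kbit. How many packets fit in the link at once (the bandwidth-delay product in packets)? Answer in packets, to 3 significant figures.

Propagation delay = 2970000 / 190000000 = 0.0156316 s.
BDP = R × t_prop = 560000000 × 0.0156316 = 8753680 bits.
In packets of 3200 bits: 2740 packets.

2740 packets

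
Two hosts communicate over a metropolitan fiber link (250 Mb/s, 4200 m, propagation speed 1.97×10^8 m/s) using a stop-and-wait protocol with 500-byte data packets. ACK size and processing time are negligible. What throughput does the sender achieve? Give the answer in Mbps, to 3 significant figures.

t_tx = L/R = 4000/250000000 = 1.6e-05 s.
t_prop = 4200/197000000 = 2.13198e-05 s; RTT = 4.26396e-05 s.
Cycle = t_tx + RTT = 5.86396e-05 s.
Throughput = L / cycle = 4000 / 5.86396e-05 = 68.2 Mbps.

68.2 Mbps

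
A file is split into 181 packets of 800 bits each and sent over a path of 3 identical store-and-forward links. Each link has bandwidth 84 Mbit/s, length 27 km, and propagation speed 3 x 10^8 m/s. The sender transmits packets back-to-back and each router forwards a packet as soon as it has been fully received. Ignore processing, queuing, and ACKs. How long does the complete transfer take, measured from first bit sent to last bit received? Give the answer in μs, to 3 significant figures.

2010 μs

Per-hop transmission t_tx = L/R = 800/84000000 = 9.52381 μs.
Per-hop propagation t_prop = 27000/300000000 = 90 μs.
Pipeline fill: first packet needs 3·t_tx to clear all hops; remaining 180 packets each add one t_tx.
Total = (3+181-1)·t_tx + 3·t_prop = 183·9.52381 + 3·90 = 2010 μs.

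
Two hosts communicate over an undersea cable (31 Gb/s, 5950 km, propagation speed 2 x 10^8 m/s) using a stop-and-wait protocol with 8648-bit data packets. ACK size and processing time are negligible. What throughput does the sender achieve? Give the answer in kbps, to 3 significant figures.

145 kbps

t_tx = L/R = 8648/31000000000 = 2.78968e-07 s.
t_prop = 5950000/200000000 = 0.02975 s; RTT = 0.0595 s.
Cycle = t_tx + RTT = 0.0595003 s.
Throughput = L / cycle = 8648 / 0.0595003 = 145 kbps.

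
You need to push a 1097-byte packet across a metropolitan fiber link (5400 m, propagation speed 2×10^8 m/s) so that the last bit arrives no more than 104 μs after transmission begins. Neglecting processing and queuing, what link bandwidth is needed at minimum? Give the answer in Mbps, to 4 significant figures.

114.0 Mbps

L = 8776 bits.
Propagation delay = 5400 / 200000000 = 27 μs.
Transmission budget = 104 − 27 = 77 μs.
R ≥ L / t_tx = 8776 bits / 7.7e-05 s = 114.0 Mbps.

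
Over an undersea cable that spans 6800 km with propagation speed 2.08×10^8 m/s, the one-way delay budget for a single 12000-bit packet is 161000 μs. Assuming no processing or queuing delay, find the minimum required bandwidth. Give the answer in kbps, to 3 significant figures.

93.5 kbps

Propagation delay = 6800000 / 208000000 = 32692.3 μs.
Transmission budget = 161000 − 32692.3 = 128308 μs.
R ≥ L / t_tx = 12000 bits / 0.128308 s = 93.5 kbps.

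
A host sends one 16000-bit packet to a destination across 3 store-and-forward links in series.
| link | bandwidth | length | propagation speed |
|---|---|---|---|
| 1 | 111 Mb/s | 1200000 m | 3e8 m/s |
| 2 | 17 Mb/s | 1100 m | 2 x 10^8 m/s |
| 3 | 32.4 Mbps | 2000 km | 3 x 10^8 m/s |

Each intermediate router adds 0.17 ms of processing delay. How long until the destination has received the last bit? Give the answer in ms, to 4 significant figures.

Transmission delays (L/R per hop): 0.144144, 0.941176, 0.493827 ms; sum = 1.57915 ms.
Propagation delays (d/s per hop): 4, 0.0055, 6.66667 ms; sum = 10.6722 ms.
Processing at 2 router(s): 2 × 0.17 ms = 0.34 ms.
End-to-end = 12.59 ms.

12.59 ms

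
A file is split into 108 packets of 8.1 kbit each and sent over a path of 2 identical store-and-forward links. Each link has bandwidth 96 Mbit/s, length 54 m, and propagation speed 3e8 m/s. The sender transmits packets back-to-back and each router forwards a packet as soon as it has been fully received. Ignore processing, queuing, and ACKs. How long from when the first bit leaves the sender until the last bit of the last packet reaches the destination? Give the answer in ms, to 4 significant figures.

9.197 ms

Per-hop transmission t_tx = L/R = 8100/96000000 = 0.084375 ms.
Per-hop propagation t_prop = 54/300000000 = 0.00018 ms.
Pipeline fill: first packet needs 2·t_tx to clear all hops; remaining 107 packets each add one t_tx.
Total = (2+108-1)·t_tx + 2·t_prop = 109·0.084375 + 2·0.00018 = 9.197 ms.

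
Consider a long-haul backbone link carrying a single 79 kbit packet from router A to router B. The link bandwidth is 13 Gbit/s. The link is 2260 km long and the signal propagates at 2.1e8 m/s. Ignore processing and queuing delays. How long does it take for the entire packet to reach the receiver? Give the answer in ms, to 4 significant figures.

10.77 ms

L = 79000 bits.
Transmission delay = L/R = 79000 / 13000000000 = 0.00607692 ms.
Propagation delay = d/s = 2260000 m / 210000000 m/s = 10.7619 ms.
Total = 10.77 ms.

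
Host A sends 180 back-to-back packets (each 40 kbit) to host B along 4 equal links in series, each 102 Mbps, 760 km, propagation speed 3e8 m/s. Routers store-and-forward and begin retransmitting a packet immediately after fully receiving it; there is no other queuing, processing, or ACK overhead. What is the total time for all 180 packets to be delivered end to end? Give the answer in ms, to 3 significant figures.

81.9 ms

Per-hop transmission t_tx = L/R = 40000/102000000 = 0.392157 ms.
Per-hop propagation t_prop = 760000/300000000 = 2.53333 ms.
Pipeline fill: first packet needs 4·t_tx to clear all hops; remaining 179 packets each add one t_tx.
Total = (4+180-1)·t_tx + 4·t_prop = 183·0.392157 + 4·2.53333 = 81.9 ms.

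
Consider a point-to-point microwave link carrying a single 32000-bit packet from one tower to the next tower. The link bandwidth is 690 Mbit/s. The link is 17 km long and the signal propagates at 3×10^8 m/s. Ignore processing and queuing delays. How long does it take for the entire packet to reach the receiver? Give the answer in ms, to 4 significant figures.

0.1030 ms

Transmission delay = L/R = 32000 / 690000000 = 0.0463768 ms.
Propagation delay = d/s = 17000 m / 300000000 m/s = 0.0566667 ms.
Total = 0.1030 ms.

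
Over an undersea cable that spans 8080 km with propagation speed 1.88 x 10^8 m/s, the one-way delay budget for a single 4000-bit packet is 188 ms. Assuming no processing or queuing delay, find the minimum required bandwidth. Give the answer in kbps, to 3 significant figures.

27.6 kbps

Propagation delay = 8080000 / 188000000 = 42.9787 ms.
Transmission budget = 188 − 42.9787 = 145.021 ms.
R ≥ L / t_tx = 4000 bits / 0.145021 s = 27.6 kbps.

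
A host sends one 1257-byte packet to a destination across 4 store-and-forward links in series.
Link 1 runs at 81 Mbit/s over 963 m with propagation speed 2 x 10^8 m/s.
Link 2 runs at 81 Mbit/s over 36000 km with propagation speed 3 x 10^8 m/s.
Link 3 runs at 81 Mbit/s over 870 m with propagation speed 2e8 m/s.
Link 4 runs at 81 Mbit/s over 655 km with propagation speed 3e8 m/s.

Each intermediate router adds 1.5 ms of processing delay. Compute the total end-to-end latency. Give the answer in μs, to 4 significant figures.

127200 μs

L = 1257 × 8 = 10056 bits.
Transmission delay per hop = L/R = 10056/81000000 = 124.148 μs; 4 hops → 496.593 μs.
Propagation delays (d/s per hop): 4.815, 120000, 4.35, 2183.33 μs; sum = 122192 μs.
Processing at 3 router(s): 3 × 1.5 ms = 4500 μs.
End-to-end = 127200 μs.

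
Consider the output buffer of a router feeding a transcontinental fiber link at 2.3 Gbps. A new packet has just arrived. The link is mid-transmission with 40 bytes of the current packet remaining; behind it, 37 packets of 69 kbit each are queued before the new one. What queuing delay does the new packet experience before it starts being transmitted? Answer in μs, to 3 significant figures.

1110 μs

Each queued packet: L/R = 69000/2300000000 = 30 μs.
37 queued → 1110 μs.
Plus remaining 320 bits of current packet: 0.13913 μs.
Queuing delay = 1110 μs.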